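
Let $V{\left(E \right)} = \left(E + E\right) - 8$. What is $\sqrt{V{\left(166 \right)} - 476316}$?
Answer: $6 i \sqrt{13222} \approx 689.92 i$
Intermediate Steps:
$V{\left(E \right)} = -8 + 2 E$ ($V{\left(E \right)} = 2 E - 8 = -8 + 2 E$)
$\sqrt{V{\left(166 \right)} - 476316} = \sqrt{\left(-8 + 2 \cdot 166\right) - 476316} = \sqrt{\left(-8 + 332\right) - 476316} = \sqrt{324 - 476316} = \sqrt{-475992} = 6 i \sqrt{13222}$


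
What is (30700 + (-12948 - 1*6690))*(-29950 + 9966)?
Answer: -221063008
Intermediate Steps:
(30700 + (-12948 - 1*6690))*(-29950 + 9966) = (30700 + (-12948 - 6690))*(-19984) = (30700 - 19638)*(-19984) = 11062*(-19984) = -221063008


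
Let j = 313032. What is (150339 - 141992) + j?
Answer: 321379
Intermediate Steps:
(150339 - 141992) + j = (150339 - 141992) + 313032 = 8347 + 313032 = 321379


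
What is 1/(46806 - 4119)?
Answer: 1/42687 ≈ 2.3426e-5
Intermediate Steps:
1/(46806 - 4119) = 1/42687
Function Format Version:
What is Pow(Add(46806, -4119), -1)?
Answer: Rational(1, 42687) ≈ 2.3426e-5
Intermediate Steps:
Pow(Add(46806, -4119), -1) = Pow(42687, -1) = Rational(1, 42687)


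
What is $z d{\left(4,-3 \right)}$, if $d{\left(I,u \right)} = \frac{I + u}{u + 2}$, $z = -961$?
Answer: $961$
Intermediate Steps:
$d{\left(I,u \right)} = \frac{I + u}{2 + u}$
$z d{\left(4,-3 \right)} = - 961 \frac{4 - 3}{2 - 3} = - 961 \frac{1}{-1} \cdot 1 = - 961 \left(\left(-1\right) 1\right) = \left(-961\right) \left(-1\right) = 961$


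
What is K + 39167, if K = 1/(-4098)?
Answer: 160506365/4098 ≈ 39167.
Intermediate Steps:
K = -1/4098 ≈ -0.00024402
K + 39167 = -1/4098 + 39167 = 160506365/4098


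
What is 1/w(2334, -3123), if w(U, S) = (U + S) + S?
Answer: -1/3912 ≈ -0.00025562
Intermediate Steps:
w(U, S) = U + 2*S (w(U, S) = (S + U) + S = U + 2*S)
1/w(2334, -3123) = 1/(2334 + 2*(-3123)) = 1/(2334 - 6246) = 1/(-3912) = -1/3912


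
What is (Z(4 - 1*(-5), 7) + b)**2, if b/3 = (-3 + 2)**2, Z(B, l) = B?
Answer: 144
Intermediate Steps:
b = 3 (b = 3*(-3 + 2)**2 = 3*(-1)**2 = 3*1 = 3)
(Z(4 - 1*(-5), 7) + b)**2 = ((4 - 1*(-5)) + 3)**2 = ((4 + 5) + 3)**2 = (9 + 3)**2 = 12**2 = 144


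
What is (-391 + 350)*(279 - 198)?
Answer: -3321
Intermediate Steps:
(-391 + 350)*(279 - 198) = -41*81 = -3321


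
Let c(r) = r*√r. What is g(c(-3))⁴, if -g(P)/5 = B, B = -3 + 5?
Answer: 10000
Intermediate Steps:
c(r) = r^(3/2)
B = 2
g(P) = -10 (g(P) = -5*2 = -10)
g(c(-3))⁴ = (-10)⁴ = 10000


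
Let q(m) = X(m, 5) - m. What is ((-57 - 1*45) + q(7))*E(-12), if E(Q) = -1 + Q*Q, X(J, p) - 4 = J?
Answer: -14014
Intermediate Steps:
X(J, p) = 4 + J
E(Q) = -1 + Q**2
q(m) = 4 (q(m) = (4 + m) - m = 4)
((-57 - 1*45) + q(7))*E(-12) = ((-57 - 1*45) + 4)*(-1 + (-12)**2) = ((-57 - 45) + 4)*(-1 + 144) = (-102 + 4)*143 = -98*143 = -14014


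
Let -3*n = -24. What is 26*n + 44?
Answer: 252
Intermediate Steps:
n = 8 (n = -1/3*(-24) = 8)
26*n + 44 = 26*8 + 44 = 208 + 44 = 252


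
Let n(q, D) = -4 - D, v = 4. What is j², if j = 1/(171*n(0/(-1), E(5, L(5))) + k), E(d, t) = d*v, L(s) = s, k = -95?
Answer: 1/17631601 ≈ 5.6716e-8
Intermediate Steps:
E(d, t) = 4*d (E(d, t) = d*4 = 4*d)
j = -1/4199 (j = 1/(171*(-4 - 4*5) - 95) = 1/(171*(-4 - 1*20) - 95) = 1/(171*(-4 - 20) - 95) = 1/(171*(-24) - 95) = 1/(-4104 - 95) = 1/(-4199) = -1/4199 ≈ -0.00023815)
j² = (-1/4199)² = 1/17631601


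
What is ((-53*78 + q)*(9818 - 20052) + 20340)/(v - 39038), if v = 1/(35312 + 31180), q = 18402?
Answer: 9707723751024/2595714695 ≈ 3739.9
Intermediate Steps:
v = 1/66492 ≈ 1.5039e-5
((-53*78 + q)*(9818 - 20052) + 20340)/(v - 39038) = ((-53*78 + 18402)*(9818 - 20052) + 20340)/(1/66492 - 39038) = ((-4134 + 18402)*(-10234) + 20340)/(-2595714695/66492) = (14268*(-10234) + 20340)*(-66492/2595714695) = (-146018712 + 20340)*(-66492/2595714695) = -145998372*(-66492/2595714695) = 9707723751024/2595714695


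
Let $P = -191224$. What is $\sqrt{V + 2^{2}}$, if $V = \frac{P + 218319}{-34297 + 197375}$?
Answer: $\frac{\sqrt{110796334746}}{163078} \approx 2.0411$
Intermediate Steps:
$V = \frac{27095}{163078}$ ($V = \frac{-191224 + 218319}{-34297 + 197375} = \frac{27095}{163078} \approx 0.16615$)
$\sqrt{V + 2^{2}} = \sqrt{\frac{27095}{163078} + 2^{2}} = \sqrt{\frac{27095}{163078} + 4} = \sqrt{\frac{679407}{163078}} = \frac{\sqrt{110796334746}}{163078}$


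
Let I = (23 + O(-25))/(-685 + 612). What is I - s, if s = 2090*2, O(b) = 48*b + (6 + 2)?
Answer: -303971/73 ≈ -4164.0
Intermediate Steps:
O(b) = 8 + 48*b (O(b) = 48*b + 8 = 8 + 48*b)
s = 4180
I = 1169/73 (I = (23 + (8 + 48*(-25)))/(-685 + 612) = (23 + (8 - 1200))/(-73) = (23 - 1192)*(-1/73) = -1169*(-1/73) = 1169/73 ≈ 16.014)
I - s = 1169/73 - 1*4180 = 1169/73 - 4180 = -303971/73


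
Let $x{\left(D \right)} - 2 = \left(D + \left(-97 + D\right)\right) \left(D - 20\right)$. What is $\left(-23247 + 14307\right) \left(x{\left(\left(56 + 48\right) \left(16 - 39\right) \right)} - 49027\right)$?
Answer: $-104812086180$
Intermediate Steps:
$x{\left(D \right)} = 2 + \left(-97 + 2 D\right) \left(-20 + D\right)$ ($x{\left(D \right)} = 2 + \left(D + \left(-97 + D\right)\right) \left(D - 20\right) = 2 + \left(-97 + 2 D\right) \left(-20 + D\right)$)
$\left(-23247 + 14307\right) \left(x{\left(\left(56 + 48\right) \left(16 - 39\right) \right)} - 49027\right) = \left(-23247 + 14307\right) \left(\left(1942 - 137 \left(56 + 48\right) \left(16 - 39\right) + 2 \left(\left(56 + 48\right) \left(16 - 39\right)\right)^{2}\right) - 49027\right) = - 8940 \left(\left(1942 - 137 \cdot 104 \left(-23\right) + 2 \left(104 \left(-23\right)\right)^{2}\right) - 49027\right) = - 8940 \left(\left(1942 - -327704 + 2 \left(-2392\right)^{2}\right) - 49027\right) = - 8940 \left(\left(1942 + 327704 + 2 \cdot 5721664\right) - 49027\right) = - 8940 \left(\left(1942 + 327704 + 11443328\right) - 49027\right) = - 8940 \left(11772974 - 49027\right) = \left(-8940\right) 11723947 = -104812086180$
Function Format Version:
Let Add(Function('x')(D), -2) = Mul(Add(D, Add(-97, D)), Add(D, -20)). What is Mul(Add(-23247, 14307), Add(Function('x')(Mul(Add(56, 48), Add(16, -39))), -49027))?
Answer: -104812086180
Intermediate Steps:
Function('x')(D) = Add(2, Mul(Add(-97, Mul(2, D)), Add(-20, D))) (Function('x')(D) = Add(2, Mul(Add(D, Add(-97, D)), Add(D, -20))) = Add(2, Mul(Add(-97, Mul(2, D)), Add(-20, D))))
Mul(Add(-23247, 14307), Add(Function('x')(Mul(Add(56, 48), Add(16, -39))), -49027)) = Mul(Add(-23247, 14307), Add(Add(1942, Mul(-137, Mul(Add(56, 48), Add(16, -39))), Mul(2, Pow(Mul(Add(56, 48), Add(16, -39)), 2))), -49027)) = Mul(-8940, Add(Add(1942, Mul(-137, Mul(104, -23)), Mul(2, Pow(Mul(104, -23), 2))), -49027)) = Mul(-8940, Add(Add(1942, Mul(-137, -2392), Mul(2, Pow(-2392, 2))), -49027)) = Mul(-8940, Add(Add(1942, 327704, Mul(2, 5721664)), -49027)) = Mul(-8940, Add(Add(1942, 327704, 11443328), -49027)) = Mul(-8940, Add(11772974, -49027)) = Mul(-8940, 11723947) = -104812086180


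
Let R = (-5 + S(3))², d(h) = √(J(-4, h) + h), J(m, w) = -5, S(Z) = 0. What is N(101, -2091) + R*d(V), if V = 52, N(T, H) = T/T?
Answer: 1 + 25*√47 ≈ 172.39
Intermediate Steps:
N(T, H) = 1
d(h) = √(-5 + h)
R = 25 (R = (-5 + 0)² = (-5)² = 25)
N(101, -2091) + R*d(V) = 1 + 25*√(-5 + 52) = 1 + 25*√47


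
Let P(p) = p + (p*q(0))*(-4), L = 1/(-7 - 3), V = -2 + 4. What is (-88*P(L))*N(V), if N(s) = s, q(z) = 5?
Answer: -1672/5 ≈ -334.40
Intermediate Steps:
V = 2
L = -⅒ (L = 1/(-10) = -⅒ ≈ -0.10000)
P(p) = -19*p (P(p) = p + (p*5)*(-4) = p + (5*p)*(-4) = p - 20*p = -19*p)
(-88*P(L))*N(V) = -(-1672)*(-1)/10*2 = -88*19/10*2 = -836/5*2 = -1672/5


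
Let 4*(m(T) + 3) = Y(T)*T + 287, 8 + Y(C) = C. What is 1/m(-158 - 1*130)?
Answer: 4/85523 ≈ 4.6771e-5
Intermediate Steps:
Y(C) = -8 + C
m(T) = 275/4 + T*(-8 + T)/4 (m(T) = -3 + ((-8 + T)*T + 287)/4 = -3 + (T*(-8 + T) + 287)/4 = -3 + (287 + T*(-8 + T))/4 = -3 + (287/4 + T*(-8 + T)/4) = 275/4 + T*(-8 + T)/4)
1/m(-158 - 1*130) = 1/(275/4 + (-158 - 1*130)*(-8 + (-158 - 1*130))/4) = 1/(275/4 + (-158 - 130)*(-8 + (-158 - 130))/4) = 1/(275/4 + (¼)*(-288)*(-8 - 288)) = 1/(275/4 + (¼)*(-288)*(-296)) = 1/(275/4 + 21312) = 1/(85523/4) = 4/85523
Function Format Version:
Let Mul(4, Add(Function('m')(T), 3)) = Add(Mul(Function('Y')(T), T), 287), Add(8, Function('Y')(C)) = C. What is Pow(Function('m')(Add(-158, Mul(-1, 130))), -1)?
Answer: Rational(4, 85523) ≈ 4.6771e-5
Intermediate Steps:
Function('Y')(C) = Add(-8, C)
Function('m')(T) = Add(Rational(275, 4), Mul(Rational(1, 4), T, Add(-8, T))) (Function('m')(T) = Add(-3, Mul(Rational(1, 4), Add(Mul(Add(-8, T), T), 287))) = Add(-3, Mul(Rational(1, 4), Add(Mul(T, Add(-8, T)), 287))) = Add(-3, Mul(Rational(1, 4), Add(287, Mul(T, Add(-8, T))))) = Add(-3, Add(Rational(287, 4), Mul(Rational(1, 4), T, Add(-8, T)))) = Add(Rational(275, 4), Mul(Rational(1, 4), T, Add(-8, T))))
Pow(Function('m')(Add(-158, Mul(-1, 130))), -1) = Pow(Add(Rational(275, 4), Mul(Rational(1, 4), Add(-158, Mul(-1, 130)), Add(-8, Add(-158, Mul(-1, 130))))), -1) = Pow(Add(Rational(275, 4), Mul(Rational(1, 4), Add(-158, -130), Add(-8, Add(-158, -130)))), -1) = Pow(Add(Rational(275, 4), Mul(Rational(1, 4), -288, Add(-8, -288))), -1) = Pow(Add(Rational(275, 4), Mul(Rational(1, 4), -288, -296)), -1) = Pow(Add(Rational(275, 4), 21312), -1) = Pow(Rational(85523, 4), -1) = Rational(4, 85523)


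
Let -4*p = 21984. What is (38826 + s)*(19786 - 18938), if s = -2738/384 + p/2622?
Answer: 172614776687/5244 ≈ 3.2917e+7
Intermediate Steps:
p = -5496 (p = -¼*21984 = -5496)
s = -774125/83904 (s = -2738/384 - 5496/2622 = -2738*1/384 - 5496*1/2622 = -1369/192 - 916/437 = -774125/83904 ≈ -9.2263)
(38826 + s)*(19786 - 18938) = (38826 - 774125/83904)*(19786 - 18938) = (3256882579/83904)*848 = 172614776687/5244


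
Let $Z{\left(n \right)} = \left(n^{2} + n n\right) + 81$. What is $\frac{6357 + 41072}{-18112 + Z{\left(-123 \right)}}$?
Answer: $\frac{47429}{12227} \approx 3.879$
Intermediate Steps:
$Z{\left(n \right)} = 81 + 2 n^{2}$ ($Z{\left(n \right)} = \left(n^{2} + n^{2}\right) + 81 = 2 n^{2} + 81 = 81 + 2 n^{2}$)
$\frac{6357 + 41072}{-18112 + Z{\left(-123 \right)}} = \frac{6357 + 41072}{-18112 + \left(81 + 2 \left(-123\right)^{2}\right)} = \frac{47429}{-18112 + \left(81 + 2 \cdot 15129\right)} = \frac{47429}{-18112 + \left(81 + 30258\right)} = \frac{47429}{-18112 + 30339} = \frac{47429}{12227}$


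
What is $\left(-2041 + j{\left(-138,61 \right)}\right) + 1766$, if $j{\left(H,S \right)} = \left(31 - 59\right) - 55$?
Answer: $-358$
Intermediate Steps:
$j{\left(H,S \right)} = -83$ ($j{\left(H,S \right)} = -28 - 55 = -83$)
$\left(-2041 + j{\left(-138,61 \right)}\right) + 1766 = \left(-2041 - 83\right) + 1766 = -2124 + 1766 = -358$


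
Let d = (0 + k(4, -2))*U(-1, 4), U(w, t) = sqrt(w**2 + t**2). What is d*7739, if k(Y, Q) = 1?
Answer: 7739*sqrt(17) ≈ 31909.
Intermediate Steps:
U(w, t) = sqrt(t**2 + w**2)
d = sqrt(17) (d = (0 + 1)*sqrt(4**2 + (-1)**2) = 1*sqrt(16 + 1) = 1*sqrt(17) = sqrt(17) ≈ 4.1231)
d*7739 = sqrt(17)*7739 = 7739*sqrt(17)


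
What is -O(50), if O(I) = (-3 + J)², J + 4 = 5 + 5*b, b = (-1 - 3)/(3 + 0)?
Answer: -676/9 ≈ -75.111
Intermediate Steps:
b = -4/3 ≈ -1.3333
J = -17/3 (J = -4 + (5 + 5*(-4/3)) = -4 + (5 - 20/3) = -4 - 5/3 = -17/3 ≈ -5.6667)
O(I) = 676/9 (O(I) = (-3 - 17/3)² = (-26/3)² = 676/9)
-O(50) = -1*676/9 = -676/9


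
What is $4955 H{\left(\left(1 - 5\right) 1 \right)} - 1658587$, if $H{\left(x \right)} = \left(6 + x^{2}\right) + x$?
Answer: $-1569397$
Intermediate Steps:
$H{\left(x \right)} = 6 + x + x^{2}$
$4955 H{\left(\left(1 - 5\right) 1 \right)} - 1658587 = 4955 \left(6 + \left(1 - 5\right) 1 + \left(\left(1 - 5\right) 1\right)^{2}\right) - 1658587 = 4955 \left(6 - 4 + \left(\left(-4\right) 1\right)^{2}\right) - 1658587 = 4955 \left(6 - 4 + \left(-4\right)^{2}\right) - 1658587 = 4955 \left(6 - 4 + 16\right) - 1658587 = 4955 \cdot 18 - 1658587 = 89190 - 1658587 = -1569397$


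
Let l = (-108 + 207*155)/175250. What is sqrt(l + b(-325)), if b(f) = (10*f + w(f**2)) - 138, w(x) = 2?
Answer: I*sqrt(4159485306230)/35050 ≈ 58.188*I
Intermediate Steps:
b(f) = -136 + 10*f (b(f) = (10*f + 2) - 138 = (2 + 10*f) - 138 = -136 + 10*f)
l = 31977/175250 (l = (-108 + 32085)*(1/175250) = 31977*(1/175250) = 31977/175250 ≈ 0.18247)
sqrt(l + b(-325)) = sqrt(31977/175250 + (-136 + 10*(-325))) = sqrt(31977/175250 + (-136 - 3250)) = sqrt(31977/175250 - 3386) = sqrt(-593364523/175250) = I*sqrt(4159485306230)/35050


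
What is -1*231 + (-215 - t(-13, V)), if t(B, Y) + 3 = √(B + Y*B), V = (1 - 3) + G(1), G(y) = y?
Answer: -443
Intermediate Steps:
V = -1 (V = (1 - 3) + 1 = -2 + 1 = -1)
t(B, Y) = -3 + √(B + B*Y) (t(B, Y) = -3 + √(B + Y*B) = -3 + √(B + B*Y))
-1*231 + (-215 - t(-13, V)) = -1*231 + (-215 - (-3 + √(-13*(1 - 1)))) = -231 + (-215 - (-3 + √(-13*0))) = -231 + (-215 - (-3 + √0)) = -231 + (-215 - (-3 + 0)) = -231 + (-215 - 1*(-3)) = -231 + (-215 + 3) = -231 - 212 = -443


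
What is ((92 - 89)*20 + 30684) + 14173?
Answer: 44917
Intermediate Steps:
((92 - 89)*20 + 30684) + 14173 = (3*20 + 30684) + 14173 = (60 + 30684) + 14173 = 30744 + 14173 = 44917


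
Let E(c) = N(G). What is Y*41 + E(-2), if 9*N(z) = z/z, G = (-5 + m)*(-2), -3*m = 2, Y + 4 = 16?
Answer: 4429/9 ≈ 492.11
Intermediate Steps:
Y = 12 (Y = -4 + 16 = 12)
m = -⅔ (m = -⅓*2 = -⅔ ≈ -0.66667)
G = 34/3 (G = (-5 - ⅔)*(-2) = -17/3*(-2) = 34/3 ≈ 11.333)
N(z) = ⅑ (N(z) = (z/z)/9 = (⅑)*1 = ⅑)
E(c) = ⅑
Y*41 + E(-2) = 12*41 + ⅑ = 492 + ⅑ = 4429/9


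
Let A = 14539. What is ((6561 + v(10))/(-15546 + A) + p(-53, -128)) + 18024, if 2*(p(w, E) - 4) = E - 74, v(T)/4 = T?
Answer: 18045888/1007 ≈ 17920.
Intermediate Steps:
v(T) = 4*T
p(w, E) = -33 + E/2 (p(w, E) = 4 + (E - 74)/2 = 4 + (-74 + E)/2 = 4 + (-37 + E/2) = -33 + E/2)
((6561 + v(10))/(-15546 + A) + p(-53, -128)) + 18024 = ((6561 + 4*10)/(-15546 + 14539) + (-33 + (½)*(-128))) + 18024 = ((6561 + 40)/(-1007) + (-33 - 64)) + 18024 = (6601*(-1/1007) - 97) + 18024 = (-6601/1007 - 97) + 18024 = -104280/1007 + 18024 = 18045888/1007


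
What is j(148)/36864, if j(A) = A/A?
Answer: 1/36864 ≈ 2.7127e-5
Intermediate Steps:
j(A) = 1
j(148)/36864 = 1/36864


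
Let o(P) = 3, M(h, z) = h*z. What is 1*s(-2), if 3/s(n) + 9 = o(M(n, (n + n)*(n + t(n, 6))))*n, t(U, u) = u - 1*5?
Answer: -1/5 ≈ -0.20000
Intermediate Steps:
t(U, u) = -5 + u (t(U, u) = u - 5 = -5 + u)
s(n) = 3/(-9 + 3*n)
1*s(-2) = 1/(-3 - 2) = 1/(-5) = 1*(-1/5) = -1/5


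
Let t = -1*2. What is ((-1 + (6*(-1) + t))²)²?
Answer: 6561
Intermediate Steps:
t = -2
((-1 + (6*(-1) + t))²)² = ((-1 + (6*(-1) - 2))²)² = ((-1 + (-6 - 2))²)² = ((-1 - 8)²)² = ((-9)²)² = 81² = 6561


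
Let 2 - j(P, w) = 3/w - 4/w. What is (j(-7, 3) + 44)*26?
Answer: 3614/3 ≈ 1204.7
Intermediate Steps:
j(P, w) = 2 + 1/w (j(P, w) = 2 - (3/w - 4/w) = 2 - (-1)/w = 2 + 1/w)
(j(-7, 3) + 44)*26 = ((2 + 1/3) + 44)*26 = ((2 + ⅓) + 44)*26 = (7/3 + 44)*26 = (139/3)*26 = 3614/3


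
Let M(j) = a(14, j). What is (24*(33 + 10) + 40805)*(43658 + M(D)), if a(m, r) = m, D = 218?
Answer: 1827105464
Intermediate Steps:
M(j) = 14
(24*(33 + 10) + 40805)*(43658 + M(D)) = (24*(33 + 10) + 40805)*(43658 + 14) = (24*43 + 40805)*43672 = (1032 + 40805)*43672 = 41837*43672 = 1827105464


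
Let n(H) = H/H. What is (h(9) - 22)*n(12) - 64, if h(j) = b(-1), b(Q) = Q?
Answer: -87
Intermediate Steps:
h(j) = -1
n(H) = 1
(h(9) - 22)*n(12) - 64 = (-1 - 22)*1 - 64 = -23*1 - 64 = -23 - 64 = -87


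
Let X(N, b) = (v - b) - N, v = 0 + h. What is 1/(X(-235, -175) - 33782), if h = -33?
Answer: -1/33405 ≈ -2.9936e-5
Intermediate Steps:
v = -33 (v = 0 - 33 = -33)
X(N, b) = -33 - N - b (X(N, b) = (-33 - b) - N = -33 - N - b)
1/(X(-235, -175) - 33782) = 1/((-33 - 1*(-235) - 1*(-175)) - 33782) = 1/((-33 + 235 + 175) - 33782) = 1/(377 - 33782) = 1/(-33405) = -1/33405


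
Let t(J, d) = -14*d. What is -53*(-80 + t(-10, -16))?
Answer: -7632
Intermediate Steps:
-53*(-80 + t(-10, -16)) = -53*(-80 - 14*(-16)) = -53*(-80 + 224) = -53*144 = -7632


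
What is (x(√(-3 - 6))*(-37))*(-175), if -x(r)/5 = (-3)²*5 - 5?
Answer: -1295000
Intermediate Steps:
x(r) = -200 (x(r) = -5*((-3)²*5 - 5) = -5*(9*5 - 5) = -5*(45 - 5) = -5*40 = -200)
(x(√(-3 - 6))*(-37))*(-175) = -200*(-37)*(-175) = 7400*(-175) = -1295000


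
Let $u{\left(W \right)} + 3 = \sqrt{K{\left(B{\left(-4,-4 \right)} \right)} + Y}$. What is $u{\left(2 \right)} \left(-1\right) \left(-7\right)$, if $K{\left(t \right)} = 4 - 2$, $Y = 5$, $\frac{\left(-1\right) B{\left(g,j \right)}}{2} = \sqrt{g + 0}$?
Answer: $-21 + 7 \sqrt{7} \approx -2.4797$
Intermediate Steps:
$B{\left(g,j \right)} = - 2 \sqrt{g}$ ($B{\left(g,j \right)} = - 2 \sqrt{g + 0} = - 2 \sqrt{g}$)
$K{\left(t \right)} = 2$
$u{\left(W \right)} = -3 + \sqrt{7}$ ($u{\left(W \right)} = -3 + \sqrt{2 + 5} = -3 + \sqrt{7}$)
$u{\left(2 \right)} \left(-1\right) \left(-7\right) = \left(-3 + \sqrt{7}\right) \left(-1\right) \left(-7\right) = \left(3 - \sqrt{7}\right) \left(-7\right) = -21 + 7 \sqrt{7}$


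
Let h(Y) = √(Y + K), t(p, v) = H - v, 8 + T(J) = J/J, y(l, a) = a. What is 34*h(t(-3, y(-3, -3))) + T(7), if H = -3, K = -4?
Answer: -7 + 68*I ≈ -7.0 + 68.0*I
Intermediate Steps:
T(J) = -7 (T(J) = -8 + J/J = -8 + 1 = -7)
t(p, v) = -3 - v
h(Y) = √(-4 + Y) (h(Y) = √(Y - 4) = √(-4 + Y))
34*h(t(-3, y(-3, -3))) + T(7) = 34*√(-4 + (-3 - 1*(-3))) - 7 = 34*√(-4 + (-3 + 3)) - 7 = 34*√(-4 + 0) - 7 = 34*√(-4) - 7 = 34*(2*I) - 7 = 68*I - 7 = -7 + 68*I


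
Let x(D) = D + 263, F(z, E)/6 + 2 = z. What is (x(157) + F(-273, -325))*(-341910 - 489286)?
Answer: 1022371080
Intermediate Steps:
F(z, E) = -12 + 6*z
x(D) = 263 + D
(x(157) + F(-273, -325))*(-341910 - 489286) = ((263 + 157) + (-12 + 6*(-273)))*(-341910 - 489286) = (420 + (-12 - 1638))*(-831196) = (420 - 1650)*(-831196) = -1230*(-831196) = 1022371080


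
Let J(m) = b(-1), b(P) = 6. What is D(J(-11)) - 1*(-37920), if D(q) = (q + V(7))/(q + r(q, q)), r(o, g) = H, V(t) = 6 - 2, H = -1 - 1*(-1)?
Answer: 113765/3 ≈ 37922.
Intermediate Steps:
J(m) = 6
H = 0 (H = -1 + 1 = 0)
V(t) = 4
r(o, g) = 0
D(q) = (4 + q)/q (D(q) = (q + 4)/(q + 0) = (4 + q)/q)
D(J(-11)) - 1*(-37920) = (4 + 6)/6 - 1*(-37920) = (⅙)*10 + 37920 = 5/3 + 37920 = 113765/3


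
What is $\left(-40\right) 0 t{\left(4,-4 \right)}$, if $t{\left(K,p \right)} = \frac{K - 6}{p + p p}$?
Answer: $0$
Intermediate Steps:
$t{\left(K,p \right)} = \frac{-6 + K}{p + p^{2}}$
$\left(-40\right) 0 t{\left(4,-4 \right)} = \left(-40\right) 0 \frac{-6 + 4}{\left(-4\right) \left(1 - 4\right)} = 0 \left(\left(- \frac{1}{4}\right) \frac{1}{-3} \left(-2\right)\right) = 0 \left(\left(- \frac{1}{4}\right) \left(- \frac{1}{3}\right) \left(-2\right)\right) = 0 \left(- \frac{1}{6}\right) = 0$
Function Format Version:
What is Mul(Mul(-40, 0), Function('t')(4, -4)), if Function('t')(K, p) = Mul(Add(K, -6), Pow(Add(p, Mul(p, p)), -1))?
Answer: 0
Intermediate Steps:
Function('t')(K, p) = Mul(Pow(Add(p, Pow(p, 2)), -1), Add(-6, K)) (Function('t')(K, p) = Mul(Add(-6, K), Pow(Add(p, Pow(p, 2)), -1)) = Mul(Pow(Add(p, Pow(p, 2)), -1), Add(-6, K)))
Mul(Mul(-40, 0), Function('t')(4, -4)) = Mul(Mul(-40, 0), Mul(Pow(-4, -1), Pow(Add(1, -4), -1), Add(-6, 4))) = Mul(0, Mul(Rational(-1, 4), Pow(-3, -1), -2)) = Mul(0, Mul(Rational(-1, 4), Rational(-1, 3), -2)) = Mul(0, Rational(-1, 6)) = 0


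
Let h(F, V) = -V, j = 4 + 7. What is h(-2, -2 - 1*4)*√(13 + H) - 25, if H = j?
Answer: -25 + 12*√6 ≈ 4.3939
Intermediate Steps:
j = 11
H = 11
h(-2, -2 - 1*4)*√(13 + H) - 25 = (-(-2 - 1*4))*√(13 + 11) - 25 = (-(-2 - 4))*√24 - 25 = (-1*(-6))*(2*√6) - 25 = 6*(2*√6) - 25 = 12*√6 - 25 = -25 + 12*√6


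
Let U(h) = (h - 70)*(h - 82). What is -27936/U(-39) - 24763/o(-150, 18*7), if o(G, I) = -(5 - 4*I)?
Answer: -340539271/6581311 ≈ -51.743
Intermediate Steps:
U(h) = (-82 + h)*(-70 + h) (U(h) = (-70 + h)*(-82 + h) = (-82 + h)*(-70 + h))
o(G, I) = -5 + 4*I
-27936/U(-39) - 24763/o(-150, 18*7) = -27936/(5740 + (-39)**2 - 152*(-39)) - 24763/(-5 + 4*(18*7)) = -27936/(5740 + 1521 + 5928) - 24763/(-5 + 4*126) = -27936/13189 - 24763/(-5 + 504) = -27936*1/13189 - 24763/499 = -27936/13189 - 24763*1/499 = -27936/13189 - 24763/499 = -340539271/6581311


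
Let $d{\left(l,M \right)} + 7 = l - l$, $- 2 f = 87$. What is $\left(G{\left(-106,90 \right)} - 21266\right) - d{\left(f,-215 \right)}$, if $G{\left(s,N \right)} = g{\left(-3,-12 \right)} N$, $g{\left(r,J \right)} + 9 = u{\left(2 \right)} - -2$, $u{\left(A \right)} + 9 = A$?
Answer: $-22519$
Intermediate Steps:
$u{\left(A \right)} = -9 + A$
$g{\left(r,J \right)} = -14$ ($g{\left(r,J \right)} = -9 + \left(\left(-9 + 2\right) - -2\right) = -9 + \left(-7 + 2\right) = -9 - 5 = -14$)
$f = - \frac{87}{2}$ ($f = \left(- \frac{1}{2}\right) 87 = - \frac{87}{2} \approx -43.5$)
$d{\left(l,M \right)} = -7$ ($d{\left(l,M \right)} = -7 + \left(l - l\right) = -7 + 0 = -7$)
$G{\left(s,N \right)} = - 14 N$
$\left(G{\left(-106,90 \right)} - 21266\right) - d{\left(f,-215 \right)} = \left(\left(-14\right) 90 - 21266\right) - -7 = \left(-1260 - 21266\right) + 7 = -22526 + 7 = -22519$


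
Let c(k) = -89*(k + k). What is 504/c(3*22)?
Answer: -42/979 ≈ -0.042901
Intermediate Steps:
c(k) = -178*k
504/c(3*22) = 504/((-534*22)) = 504/((-178*66)) = 504/(-11748) = 504*(-1/11748) = -42/979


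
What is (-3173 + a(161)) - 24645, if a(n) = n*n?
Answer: -1897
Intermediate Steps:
a(n) = n²
(-3173 + a(161)) - 24645 = (-3173 + 161²) - 24645 = (-3173 + 25921) - 24645 = 22748 - 24645 = -1897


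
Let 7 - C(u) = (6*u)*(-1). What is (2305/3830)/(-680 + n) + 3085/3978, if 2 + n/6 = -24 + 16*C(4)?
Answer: 2529444629/3260448360 ≈ 0.77580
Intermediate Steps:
C(u) = 7 + 6*u (C(u) = 7 - 6*u*(-1) = 7 - (-6)*u = 7 + 6*u)
n = 2820 (n = -12 + 6*(-24 + 16*(7 + 6*4)) = -12 + 6*(-24 + 16*(7 + 24)) = -12 + 6*(-24 + 16*31) = -12 + 6*(-24 + 496) = -12 + 6*472 = -12 + 2832 = 2820)
(2305/3830)/(-680 + n) + 3085/3978 = (2305/3830)/(-680 + 2820) + 3085/3978 = (2305*(1/3830))/2140 + 3085*(1/3978) = (461/766)*(1/2140) + 3085/3978 = 461/1639240 + 3085/3978 = 2529444629/3260448360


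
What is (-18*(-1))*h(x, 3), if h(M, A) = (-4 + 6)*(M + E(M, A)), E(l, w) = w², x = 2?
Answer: 396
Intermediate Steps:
h(M, A) = 2*M + 2*A² (h(M, A) = (-4 + 6)*(M + A²) = 2*(M + A²) = 2*M + 2*A²)
(-18*(-1))*h(x, 3) = (-18*(-1))*(2*2 + 2*3²) = 18*(4 + 2*9) = 18*(4 + 18) = 18*22 = 396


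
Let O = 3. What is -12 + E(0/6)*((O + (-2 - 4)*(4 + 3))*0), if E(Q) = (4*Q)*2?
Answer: -12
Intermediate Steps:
E(Q) = 8*Q
-12 + E(0/6)*((O + (-2 - 4)*(4 + 3))*0) = -12 + (8*(0/6))*((3 + (-2 - 4)*(4 + 3))*0) = -12 + (8*(0*(⅙)))*((3 - 6*7)*0) = -12 + (8*0)*((3 - 42)*0) = -12 + 0*(-39*0) = -12 + 0*0 = -12 + 0 = -12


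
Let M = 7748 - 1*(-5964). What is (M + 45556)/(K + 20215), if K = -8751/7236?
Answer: 12995856/4432333 ≈ 2.9321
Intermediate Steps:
M = 13712 (M = 7748 + 5964 = 13712)
K = -2917/2412 (K = -8751*1/7236 = -2917/2412 ≈ -1.2094)
(M + 45556)/(K + 20215) = (13712 + 45556)/(-2917/2412 + 20215) = 59268/(48755663/2412) = 59268*(2412/48755663) = 12995856/4432333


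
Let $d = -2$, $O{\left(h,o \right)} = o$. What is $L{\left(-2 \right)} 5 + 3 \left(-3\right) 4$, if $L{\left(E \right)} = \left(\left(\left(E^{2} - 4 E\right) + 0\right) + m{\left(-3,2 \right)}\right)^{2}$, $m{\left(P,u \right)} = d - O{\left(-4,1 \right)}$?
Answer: $369$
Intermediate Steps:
$m{\left(P,u \right)} = -3$ ($m{\left(P,u \right)} = -2 - 1 = -3$)
$L{\left(E \right)} = \left(-3 + E^{2} - 4 E\right)^{2}$ ($L{\left(E \right)} = \left(\left(\left(E^{2} - 4 E\right) + 0\right) - 3\right)^{2} = \left(\left(E^{2} - 4 E\right) - 3\right)^{2} = \left(-3 + E^{2} - 4 E\right)^{2}$)
$L{\left(-2 \right)} 5 + 3 \left(-3\right) 4 = \left(3 - \left(-2\right)^{2} + 4 \left(-2\right)\right)^{2} \cdot 5 + 3 \left(-3\right) 4 = \left(3 - 4 - 8\right)^{2} \cdot 5 - 36 = \left(-9\right)^{2} \cdot 5 - 36 = 81 \cdot 5 - 36 = 405 - 36 = 369$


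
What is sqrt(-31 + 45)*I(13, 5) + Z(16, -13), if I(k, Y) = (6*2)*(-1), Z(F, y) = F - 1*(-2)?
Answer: 18 - 12*sqrt(14) ≈ -26.900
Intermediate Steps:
Z(F, y) = 2 + F (Z(F, y) = F + 2 = 2 + F)
I(k, Y) = -12 (I(k, Y) = 12*(-1) = -12)
sqrt(-31 + 45)*I(13, 5) + Z(16, -13) = sqrt(-31 + 45)*(-12) + (2 + 16) = sqrt(14)*(-12) + 18 = -12*sqrt(14) + 18 = 18 - 12*sqrt(14)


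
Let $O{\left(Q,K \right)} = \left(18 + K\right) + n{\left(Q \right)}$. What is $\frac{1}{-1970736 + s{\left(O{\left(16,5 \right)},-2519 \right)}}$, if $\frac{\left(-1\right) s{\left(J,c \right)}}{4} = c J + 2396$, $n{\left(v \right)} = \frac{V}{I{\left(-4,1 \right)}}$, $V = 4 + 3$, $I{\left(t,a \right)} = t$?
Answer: $- \frac{1}{1766205} \approx -5.6619 \cdot 10^{-7}$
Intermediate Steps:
$V = 7$
$n{\left(v \right)} = - \frac{7}{4}$ ($n{\left(v \right)} = \frac{7}{-4} = 7 \left(- \frac{1}{4}\right) = - \frac{7}{4}$)
$O{\left(Q,K \right)} = \frac{65}{4} + K$ ($O{\left(Q,K \right)} = \left(18 + K\right) - \frac{7}{4} = \frac{65}{4} + K$)
$s{\left(J,c \right)} = -9584 - 4 J c$ ($s{\left(J,c \right)} = - 4 \left(c J + 2396\right) = - 4 \left(J c + 2396\right) = - 4 \left(2396 + J c\right) = -9584 - 4 J c$)
$\frac{1}{-1970736 + s{\left(O{\left(16,5 \right)},-2519 \right)}} = \frac{1}{-1970736 - \left(9584 + 4 \left(\frac{65}{4} + 5\right) \left(-2519\right)\right)} = \frac{1}{-1970736 - \left(9584 + 85 \left(-2519\right)\right)} = \frac{1}{-1970736 + \left(-9584 + 214115\right)} = \frac{1}{-1970736 + 204531} = \frac{1}{-1766205} = - \frac{1}{1766205}$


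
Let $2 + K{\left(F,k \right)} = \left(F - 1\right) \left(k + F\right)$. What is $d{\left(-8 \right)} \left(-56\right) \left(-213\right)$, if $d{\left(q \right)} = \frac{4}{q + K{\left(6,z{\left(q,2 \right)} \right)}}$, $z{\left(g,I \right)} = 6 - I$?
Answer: $\frac{5964}{5} \approx 1192.8$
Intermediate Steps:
$K{\left(F,k \right)} = -2 + \left(-1 + F\right) \left(F + k\right)$ ($K{\left(F,k \right)} = -2 + \left(F - 1\right) \left(k + F\right) = -2 + \left(-1 + F\right) \left(F + k\right)$)
$d{\left(q \right)} = \frac{4}{48 + q}$ ($d{\left(q \right)} = \frac{4}{q - \left(14 - 36 - 2 - 6 \left(6 - 2\right)\right)} = \frac{4}{q - \left(-24 - 6 \left(6 - 2\right)\right)} = \frac{4}{q - -48} = \frac{4}{q + 48} = \frac{4}{48 + q}$)
$d{\left(-8 \right)} \left(-56\right) \left(-213\right) = \frac{4}{48 - 8} \left(-56\right) \left(-213\right) = \frac{4}{40} \left(-56\right) \left(-213\right) = 4 \cdot \frac{1}{40} \left(-56\right) \left(-213\right) = \frac{1}{10} \left(-56\right) \left(-213\right) = \left(- \frac{28}{5}\right) \left(-213\right) = \frac{5964}{5}$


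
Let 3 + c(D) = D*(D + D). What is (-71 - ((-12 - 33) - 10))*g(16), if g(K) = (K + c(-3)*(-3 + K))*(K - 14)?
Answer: -6752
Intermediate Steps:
c(D) = -3 + 2*D**2 (c(D) = -3 + D*(D + D) = -3 + D*(2*D) = -3 + 2*D**2)
g(K) = (-45 + 16*K)*(-14 + K) (g(K) = (K + (-3 + 2*(-3)**2)*(-3 + K))*(K - 14) = (K + (-3 + 2*9)*(-3 + K))*(-14 + K) = (K + (-3 + 18)*(-3 + K))*(-14 + K) = (K + 15*(-3 + K))*(-14 + K) = (K + (-45 + 15*K))*(-14 + K) = (-45 + 16*K)*(-14 + K))
(-71 - ((-12 - 33) - 10))*g(16) = (-71 - ((-12 - 33) - 10))*(630 - 269*16 + 16*16**2) = (-71 - (-45 - 10))*(630 - 4304 + 16*256) = (-71 - 1*(-55))*(630 - 4304 + 4096) = (-71 + 55)*422 = -16*422 = -6752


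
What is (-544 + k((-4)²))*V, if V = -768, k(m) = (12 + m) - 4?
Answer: 399360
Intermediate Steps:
k(m) = 8 + m
(-544 + k((-4)²))*V = (-544 + (8 + (-4)²))*(-768) = (-544 + (8 + 16))*(-768) = (-544 + 24)*(-768) = -520*(-768) = 399360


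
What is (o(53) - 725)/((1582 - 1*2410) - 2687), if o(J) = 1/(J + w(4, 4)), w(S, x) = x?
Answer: 41324/200355 ≈ 0.20625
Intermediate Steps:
o(J) = 1/(4 + J) (o(J) = 1/(J + 4) = 1/(4 + J))
(o(53) - 725)/((1582 - 1*2410) - 2687) = (1/(4 + 53) - 725)/((1582 - 1*2410) - 2687) = (1/57 - 725)/((1582 - 2410) - 2687) = (1/57 - 725)/(-828 - 2687) = -41324/57/(-3515) = -41324/57*(-1/3515) = 41324/200355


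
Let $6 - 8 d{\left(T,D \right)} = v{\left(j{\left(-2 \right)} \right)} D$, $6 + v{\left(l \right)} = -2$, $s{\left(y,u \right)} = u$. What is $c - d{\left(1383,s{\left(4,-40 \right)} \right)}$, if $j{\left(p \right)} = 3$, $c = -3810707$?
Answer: $- \frac{15242671}{4} \approx -3.8107 \cdot 10^{6}$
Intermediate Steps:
$v{\left(l \right)} = -8$ ($v{\left(l \right)} = -6 - 2 = -8$)
$d{\left(T,D \right)} = \frac{3}{4} + D$ ($d{\left(T,D \right)} = \frac{3}{4} - \frac{\left(-8\right) D}{8} = \frac{3}{4} + D$)
$c - d{\left(1383,s{\left(4,-40 \right)} \right)} = -3810707 - \left(\frac{3}{4} - 40\right) = -3810707 - - \frac{157}{4} = -3810707 + \frac{157}{4} = - \frac{15242671}{4}$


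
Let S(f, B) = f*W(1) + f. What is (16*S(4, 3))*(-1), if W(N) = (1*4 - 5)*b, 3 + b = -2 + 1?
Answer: -320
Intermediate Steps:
b = -4 (b = -3 + (-2 + 1) = -3 - 1 = -4)
W(N) = 4 (W(N) = (1*4 - 5)*(-4) = (4 - 5)*(-4) = -1*(-4) = 4)
S(f, B) = 5*f (S(f, B) = f*4 + f = 4*f + f = 5*f)
(16*S(4, 3))*(-1) = (16*(5*4))*(-1) = (16*20)*(-1) = 320*(-1) = -320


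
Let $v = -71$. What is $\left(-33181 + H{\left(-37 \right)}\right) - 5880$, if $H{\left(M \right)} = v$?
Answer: $-39132$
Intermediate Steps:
$H{\left(M \right)} = -71$
$\left(-33181 + H{\left(-37 \right)}\right) - 5880 = \left(-33181 - 71\right) - 5880 = -33252 - 5880 = -39132$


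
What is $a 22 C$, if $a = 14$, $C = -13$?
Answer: $-4004$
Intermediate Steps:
$a 22 C = 14 \cdot 22 \left(-13\right) = 308 \left(-13\right) = -4004$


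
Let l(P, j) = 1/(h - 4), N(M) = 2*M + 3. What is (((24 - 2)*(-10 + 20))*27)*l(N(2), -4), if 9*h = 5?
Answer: -53460/31 ≈ -1724.5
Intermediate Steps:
h = 5/9 (h = (1/9)*5 = 5/9 ≈ 0.55556)
N(M) = 3 + 2*M
l(P, j) = -9/31 (l(P, j) = 1/(5/9 - 4) = 1/(-31/9) = -9/31)
(((24 - 2)*(-10 + 20))*27)*l(N(2), -4) = (((24 - 2)*(-10 + 20))*27)*(-9/31) = ((22*10)*27)*(-9/31) = (220*27)*(-9/31) = 5940*(-9/31) = -53460/31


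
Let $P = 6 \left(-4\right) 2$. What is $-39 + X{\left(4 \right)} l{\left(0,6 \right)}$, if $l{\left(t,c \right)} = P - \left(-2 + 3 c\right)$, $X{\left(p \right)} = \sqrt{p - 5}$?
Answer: $-39 - 64 i \approx -39.0 - 64.0 i$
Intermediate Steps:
$X{\left(p \right)} = \sqrt{-5 + p}$
$P = -48$ ($P = \left(-24\right) 2 = -48$)
$l{\left(t,c \right)} = -46 - 3 c$ ($l{\left(t,c \right)} = -48 - \left(-2 + 3 c\right) = -46 - 3 c$)
$-39 + X{\left(4 \right)} l{\left(0,6 \right)} = -39 + \sqrt{-5 + 4} \left(-46 - 18\right) = -39 + \sqrt{-1} \left(-46 - 18\right) = -39 + i \left(-64\right) = -39 - 64 i$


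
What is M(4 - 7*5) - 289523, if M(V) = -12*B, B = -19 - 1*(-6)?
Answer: -289367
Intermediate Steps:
B = -13 (B = -19 + 6 = -13)
M(V) = 156 (M(V) = -12*(-13) = 156)
M(4 - 7*5) - 289523 = 156 - 289523 = -289367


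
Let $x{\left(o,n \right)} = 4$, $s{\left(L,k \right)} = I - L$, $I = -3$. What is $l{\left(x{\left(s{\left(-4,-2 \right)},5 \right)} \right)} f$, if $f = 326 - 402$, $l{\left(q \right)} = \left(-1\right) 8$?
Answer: $608$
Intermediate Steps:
$s{\left(L,k \right)} = -3 - L$
$l{\left(q \right)} = -8$
$f = -76$
$l{\left(x{\left(s{\left(-4,-2 \right)},5 \right)} \right)} f = \left(-8\right) \left(-76\right) = 608$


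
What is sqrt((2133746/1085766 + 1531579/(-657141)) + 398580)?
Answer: 2*sqrt(1409101304456136499290792798)/118916892501 ≈ 631.33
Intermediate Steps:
sqrt((2133746/1085766 + 1531579/(-657141)) + 398580) = sqrt((2133746*(1/1085766) + 1531579*(-1/657141)) + 398580) = sqrt((1066873/542883 - 1531579/657141) + 398580) = sqrt(-43460737388/118916892501 + 398580) = sqrt(47397851552311192/118916892501) = 2*sqrt(1409101304456136499290792798)/118916892501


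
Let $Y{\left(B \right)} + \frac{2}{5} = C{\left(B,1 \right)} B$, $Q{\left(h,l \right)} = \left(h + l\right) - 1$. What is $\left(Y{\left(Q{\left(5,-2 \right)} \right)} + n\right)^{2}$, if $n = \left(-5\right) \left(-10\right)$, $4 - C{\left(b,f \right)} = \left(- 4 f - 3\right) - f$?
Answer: $\frac{135424}{25} \approx 5417.0$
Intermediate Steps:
$C{\left(b,f \right)} = 7 + 5 f$ ($C{\left(b,f \right)} = 4 - \left(\left(- 4 f - 3\right) - f\right) = 4 - \left(\left(-3 - 4 f\right) - f\right) = 4 - \left(-3 - 5 f\right) = 4 + \left(3 + 5 f\right) = 7 + 5 f$)
$Q{\left(h,l \right)} = -1 + h + l$
$n = 50$
$Y{\left(B \right)} = - \frac{2}{5} + 12 B$ ($Y{\left(B \right)} = - \frac{2}{5} + \left(7 + 5 \cdot 1\right) B = - \frac{2}{5} + \left(7 + 5\right) B = - \frac{2}{5} + 12 B$)
$\left(Y{\left(Q{\left(5,-2 \right)} \right)} + n\right)^{2} = \left(\left(- \frac{2}{5} + 12 \left(-1 + 5 - 2\right)\right) + 50\right)^{2} = \left(\left(- \frac{2}{5} + 12 \cdot 2\right) + 50\right)^{2} = \left(\left(- \frac{2}{5} + 24\right) + 50\right)^{2} = \left(\frac{118}{5} + 50\right)^{2} = \left(\frac{368}{5}\right)^{2} = \frac{135424}{25}$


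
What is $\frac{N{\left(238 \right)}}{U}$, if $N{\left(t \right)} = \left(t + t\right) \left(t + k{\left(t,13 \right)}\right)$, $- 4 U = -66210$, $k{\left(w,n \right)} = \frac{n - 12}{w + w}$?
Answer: $\frac{75526}{11035} \approx 6.8442$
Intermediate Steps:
$k{\left(w,n \right)} = \frac{-12 + n}{2 w}$
$U = \frac{33105}{2}$ ($U = \left(- \frac{1}{4}\right) \left(-66210\right) = \frac{33105}{2} \approx 16553.0$)
$N{\left(t \right)} = 2 t \left(t + \frac{1}{2 t}\right)$ ($N{\left(t \right)} = \left(t + t\right) \left(t + \frac{-12 + 13}{2 t}\right) = 2 t \left(t + \frac{1}{2} \frac{1}{t} 1\right) = 2 t \left(t + \frac{1}{2 t}\right)$)
$\frac{N{\left(238 \right)}}{U} = \frac{1 + 2 \cdot 238^{2}}{\frac{33105}{2}} = \left(1 + 2 \cdot 56644\right) \frac{2}{33105} = \left(1 + 113288\right) \frac{2}{33105} = 113289 \cdot \frac{2}{33105} = \frac{75526}{11035}$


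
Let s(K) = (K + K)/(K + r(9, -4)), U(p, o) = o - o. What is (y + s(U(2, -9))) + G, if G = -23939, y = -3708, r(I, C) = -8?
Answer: -27647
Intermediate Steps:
U(p, o) = 0
s(K) = 2*K/(-8 + K) (s(K) = (K + K)/(K - 8) = (2*K)/(-8 + K) = 2*K/(-8 + K))
(y + s(U(2, -9))) + G = (-3708 + 2*0/(-8 + 0)) - 23939 = (-3708 + 2*0/(-8)) - 23939 = (-3708 + 2*0*(-1/8)) - 23939 = (-3708 + 0) - 23939 = -3708 - 23939 = -27647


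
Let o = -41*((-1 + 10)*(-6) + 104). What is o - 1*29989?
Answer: -32039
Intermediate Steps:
o = -2050 (o = -41*(9*(-6) + 104) = -41*(-54 + 104) = -41*50 = -2050)
o - 1*29989 = -2050 - 1*29989 = -2050 - 29989 = -32039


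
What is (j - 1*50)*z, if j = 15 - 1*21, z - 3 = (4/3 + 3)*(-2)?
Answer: 952/3 ≈ 317.33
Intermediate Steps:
z = -17/3 (z = 3 + (4/3 + 3)*(-2) = 3 + (13/3)*(-2) = 3 - 26/3 = -17/3 ≈ -5.6667)
j = -6 (j = 15 - 21 = -6)
(j - 1*50)*z = (-6 - 1*50)*(-17/3) = (-6 - 50)*(-17/3) = -56*(-17/3) = 952/3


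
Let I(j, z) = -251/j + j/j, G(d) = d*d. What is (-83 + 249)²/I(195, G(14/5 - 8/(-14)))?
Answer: -1343355/14 ≈ -95954.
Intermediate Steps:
G(d) = d²
I(j, z) = 1 - 251/j (I(j, z) = -251/j + 1 = 1 - 251/j)
(-83 + 249)²/I(195, G(14/5 - 8/(-14))) = (-83 + 249)²/(((-251 + 195)/195)) = 166²/(((1/195)*(-56))) = 27556/(-56/195) = 27556*(-195/56) = -1343355/14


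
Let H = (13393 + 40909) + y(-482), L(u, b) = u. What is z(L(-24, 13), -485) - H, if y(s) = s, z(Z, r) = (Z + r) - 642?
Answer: -54971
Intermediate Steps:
z(Z, r) = -642 + Z + r
H = 53820 (H = (13393 + 40909) - 482 = 54302 - 482 = 53820)
z(L(-24, 13), -485) - H = (-642 - 24 - 485) - 1*53820 = -1151 - 53820 = -54971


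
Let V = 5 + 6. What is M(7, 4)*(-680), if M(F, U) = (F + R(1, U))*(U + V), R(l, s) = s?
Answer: -112200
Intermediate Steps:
V = 11
M(F, U) = (11 + U)*(F + U) (M(F, U) = (F + U)*(U + 11) = (F + U)*(11 + U) = (11 + U)*(F + U))
M(7, 4)*(-680) = (4² + 11*7 + 11*4 + 7*4)*(-680) = (16 + 77 + 44 + 28)*(-680) = 165*(-680) = -112200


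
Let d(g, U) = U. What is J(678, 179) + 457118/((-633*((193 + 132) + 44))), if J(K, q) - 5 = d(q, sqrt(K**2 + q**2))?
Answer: 710767/233577 + 5*sqrt(19669) ≈ 704.27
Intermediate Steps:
J(K, q) = 5 + sqrt(K**2 + q**2)
J(678, 179) + 457118/((-633*((193 + 132) + 44))) = (5 + sqrt(678**2 + 179**2)) + 457118/((-633*((193 + 132) + 44))) = (5 + sqrt(459684 + 32041)) + 457118/((-633*(325 + 44))) = (5 + sqrt(491725)) + 457118/((-633*369)) = (5 + 5*sqrt(19669)) + 457118/(-233577) = (5 + 5*sqrt(19669)) + 457118*(-1/233577) = (5 + 5*sqrt(19669)) - 457118/233577 = 710767/233577 + 5*sqrt(19669)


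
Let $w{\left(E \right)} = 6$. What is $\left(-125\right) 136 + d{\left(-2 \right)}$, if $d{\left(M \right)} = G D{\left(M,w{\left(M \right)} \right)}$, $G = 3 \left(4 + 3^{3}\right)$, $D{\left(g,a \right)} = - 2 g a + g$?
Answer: $-14954$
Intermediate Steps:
$D{\left(g,a \right)} = g - 2 a g$ ($D{\left(g,a \right)} = - 2 a g + g = g - 2 a g$)
$G = 93$ ($G = 3 \left(4 + 27\right) = 3 \cdot 31 = 93$)
$d{\left(M \right)} = - 1023 M$ ($d{\left(M \right)} = 93 M \left(1 - 12\right) = 93 M \left(-11\right) = 93 \left(- 11 M\right) = - 1023 M$)
$\left(-125\right) 136 + d{\left(-2 \right)} = \left(-125\right) 136 - -2046 = -17000 + 2046 = -14954$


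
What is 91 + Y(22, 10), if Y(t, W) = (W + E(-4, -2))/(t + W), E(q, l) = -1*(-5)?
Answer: 2927/32 ≈ 91.469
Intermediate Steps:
E(q, l) = 5
Y(t, W) = (5 + W)/(W + t) (Y(t, W) = (W + 5)/(t + W) = (5 + W)/(W + t))
91 + Y(22, 10) = 91 + (5 + 10)/(10 + 22) = 91 + 15/32 = 2927/32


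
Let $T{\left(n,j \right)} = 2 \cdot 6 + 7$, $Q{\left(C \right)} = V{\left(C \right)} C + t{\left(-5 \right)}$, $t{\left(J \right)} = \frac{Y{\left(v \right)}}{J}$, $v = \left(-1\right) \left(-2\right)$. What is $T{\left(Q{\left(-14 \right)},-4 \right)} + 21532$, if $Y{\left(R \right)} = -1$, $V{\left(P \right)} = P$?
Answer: $21551$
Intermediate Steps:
$v = 2$
$t{\left(J \right)} = - \frac{1}{J}$
$Q{\left(C \right)} = \frac{1}{5} + C^{2}$ ($Q{\left(C \right)} = C C - \frac{1}{-5} = C^{2} - - \frac{1}{5} = C^{2} + \frac{1}{5} = \frac{1}{5} + C^{2}$)
$T{\left(n,j \right)} = 19$ ($T{\left(n,j \right)} = 12 + 7 = 19$)
$T{\left(Q{\left(-14 \right)},-4 \right)} + 21532 = 19 + 21532 = 21551$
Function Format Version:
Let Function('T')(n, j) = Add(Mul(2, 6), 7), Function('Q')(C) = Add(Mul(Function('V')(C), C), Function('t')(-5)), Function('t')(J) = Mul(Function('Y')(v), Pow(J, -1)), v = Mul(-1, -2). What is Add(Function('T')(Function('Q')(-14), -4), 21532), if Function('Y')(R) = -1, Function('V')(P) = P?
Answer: 21551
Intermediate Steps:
v = 2
Function('t')(J) = Mul(-1, Pow(J, -1))
Function('Q')(C) = Add(Rational(1, 5), Pow(C, 2)) (Function('Q')(C) = Add(Mul(C, C), Mul(-1, Pow(-5, -1))) = Add(Pow(C, 2), Mul(-1, Rational(-1, 5))) = Add(Pow(C, 2), Rational(1, 5)) = Add(Rational(1, 5), Pow(C, 2)))
Function('T')(n, j) = 19 (Function('T')(n, j) = Add(12, 7) = 19)
Add(Function('T')(Function('Q')(-14), -4), 21532) = Add(19, 21532) = 21551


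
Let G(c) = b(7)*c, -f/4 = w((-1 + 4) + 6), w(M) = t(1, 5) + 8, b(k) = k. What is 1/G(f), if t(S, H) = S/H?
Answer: -5/1148 ≈ -0.0043554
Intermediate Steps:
w(M) = 41/5 (w(M) = 1/5 + 8 = 1*(⅕) + 8 = ⅕ + 8 = 41/5)
f = -164/5 (f = -4*41/5 = -164/5 ≈ -32.800)
G(c) = 7*c
1/G(f) = 1/(7*(-164/5)) = 1/(-1148/5) = -5/1148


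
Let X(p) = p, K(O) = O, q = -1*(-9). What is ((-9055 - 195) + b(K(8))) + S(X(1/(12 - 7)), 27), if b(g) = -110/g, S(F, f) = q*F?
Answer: -185239/20 ≈ -9262.0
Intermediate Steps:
q = 9
S(F, f) = 9*F
((-9055 - 195) + b(K(8))) + S(X(1/(12 - 7)), 27) = ((-9055 - 195) - 110/8) + 9/(12 - 7) = (-9250 - 110*1/8) + 9/5 = (-9250 - 55/4) + 9*(1/5) = -37055/4 + 9/5 = -185239/20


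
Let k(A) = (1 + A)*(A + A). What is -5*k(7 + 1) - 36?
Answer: -756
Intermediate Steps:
k(A) = 2*A*(1 + A) (k(A) = (1 + A)*(2*A) = 2*A*(1 + A))
-5*k(7 + 1) - 36 = -10*(7 + 1)*(1 + (7 + 1)) - 36 = -10*8*(1 + 8) - 36 = -10*8*9 - 36 = -5*144 - 36 = -720 - 36 = -756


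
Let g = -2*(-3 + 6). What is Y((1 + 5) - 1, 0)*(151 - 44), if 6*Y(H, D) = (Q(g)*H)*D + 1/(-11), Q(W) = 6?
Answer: -107/66 ≈ -1.6212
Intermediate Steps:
g = -6 (g = -2*3 = -6)
Y(H, D) = -1/66 + D*H (Y(H, D) = ((6*H)*D + 1/(-11))/6 = (6*D*H - 1/11)/6 = (-1/11 + 6*D*H)/6 = -1/66 + D*H)
Y((1 + 5) - 1, 0)*(151 - 44) = (-1/66 + 0*((1 + 5) - 1))*(151 - 44) = (-1/66 + 0*(6 - 1))*107 = (-1/66 + 0*5)*107 = (-1/66 + 0)*107 = -1/66*107 = -107/66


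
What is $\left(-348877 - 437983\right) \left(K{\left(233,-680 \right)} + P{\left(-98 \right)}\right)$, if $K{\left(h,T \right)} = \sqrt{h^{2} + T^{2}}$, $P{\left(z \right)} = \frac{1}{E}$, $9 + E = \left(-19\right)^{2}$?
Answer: $- \frac{196715}{88} - 786860 \sqrt{516689} \approx -5.6561 \cdot 10^{8}$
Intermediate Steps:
$E = 352$ ($E = -9 + \left(-19\right)^{2} = -9 + 361 = 352$)
$P{\left(z \right)} = \frac{1}{352}$
$K{\left(h,T \right)} = \sqrt{T^{2} + h^{2}}$
$\left(-348877 - 437983\right) \left(K{\left(233,-680 \right)} + P{\left(-98 \right)}\right) = \left(-348877 - 437983\right) \left(\sqrt{\left(-680\right)^{2} + 233^{2}} + \frac{1}{352}\right) = - 786860 \left(\sqrt{462400 + 54289} + \frac{1}{352}\right) = - 786860 \left(\sqrt{516689} + \frac{1}{352}\right) = - 786860 \left(\frac{1}{352} + \sqrt{516689}\right) = - \frac{196715}{88} - 786860 \sqrt{516689}$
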